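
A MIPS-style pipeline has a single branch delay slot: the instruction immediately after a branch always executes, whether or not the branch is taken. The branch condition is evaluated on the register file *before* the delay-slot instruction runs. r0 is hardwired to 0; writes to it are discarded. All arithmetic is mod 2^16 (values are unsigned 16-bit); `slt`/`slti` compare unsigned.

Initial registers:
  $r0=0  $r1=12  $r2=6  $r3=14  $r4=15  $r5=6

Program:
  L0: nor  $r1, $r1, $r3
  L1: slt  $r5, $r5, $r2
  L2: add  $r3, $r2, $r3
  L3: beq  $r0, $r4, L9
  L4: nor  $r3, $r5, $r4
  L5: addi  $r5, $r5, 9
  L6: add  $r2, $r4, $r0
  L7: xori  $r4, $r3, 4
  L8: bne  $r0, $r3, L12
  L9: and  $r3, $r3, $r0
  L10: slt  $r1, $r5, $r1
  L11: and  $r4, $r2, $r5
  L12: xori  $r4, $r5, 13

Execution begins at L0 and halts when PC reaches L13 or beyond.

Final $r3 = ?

0

  step pc=0: nor  $r1, $r1, $r3  regs=(0,65521,6,14,15,6)
  step pc=1: slt  $r5, $r5, $r2  regs=(0,65521,6,14,15,0)
  step pc=2: add  $r3, $r2, $r3  regs=(0,65521,6,20,15,0)
  step pc=3: beq  $r0, $r4, L9  cond=F  regs=(0,65521,6,20,15,0)
  step pc=4: nor  $r3, $r5, $r4  regs=(0,65521,6,65520,15,0)
  step pc=5: addi  $r5, $r5, 9  regs=(0,65521,6,65520,15,9)
  step pc=6: add  $r2, $r4, $r0  regs=(0,65521,15,65520,15,9)
  step pc=7: xori  $r4, $r3, 4  regs=(0,65521,15,65520,65524,9)
  step pc=8: bne  $r0, $r3, L12  cond=T  regs=(0,65521,15,65520,65524,9)
  step pc=9: and  $r3, $r3, $r0  regs=(0,65521,15,0,65524,9)
  step pc=12: xori  $r4, $r5, 13  regs=(0,65521,15,0,4,9)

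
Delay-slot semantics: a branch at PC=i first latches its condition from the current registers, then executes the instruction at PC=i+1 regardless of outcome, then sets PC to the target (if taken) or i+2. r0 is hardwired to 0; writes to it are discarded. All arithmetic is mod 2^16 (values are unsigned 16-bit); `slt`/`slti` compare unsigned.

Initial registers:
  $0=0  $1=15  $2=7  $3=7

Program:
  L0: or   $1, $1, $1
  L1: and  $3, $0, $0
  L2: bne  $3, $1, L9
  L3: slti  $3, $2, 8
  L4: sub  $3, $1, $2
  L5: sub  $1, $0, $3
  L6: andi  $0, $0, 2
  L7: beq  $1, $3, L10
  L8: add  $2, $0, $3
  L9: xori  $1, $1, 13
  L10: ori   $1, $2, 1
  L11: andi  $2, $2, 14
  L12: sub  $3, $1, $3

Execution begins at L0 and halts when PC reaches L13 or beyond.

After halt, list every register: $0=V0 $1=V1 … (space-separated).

#0 or   $1, $1, $1 ; 0/15/7/7
#1 and  $3, $0, $0 ; 0/15/7/0
#2 bne  $3, $1, L9 ; 0/15/7/0 ; →target
#3 slti  $3, $2, 8 ; 0/15/7/1
#9 xori  $1, $1, 13 ; 0/2/7/1
#10 ori   $1, $2, 1 ; 0/7/7/1
#11 andi  $2, $2, 14 ; 0/7/6/1
#12 sub  $3, $1, $3 ; 0/7/6/6

$0=0 $1=7 $2=6 $3=6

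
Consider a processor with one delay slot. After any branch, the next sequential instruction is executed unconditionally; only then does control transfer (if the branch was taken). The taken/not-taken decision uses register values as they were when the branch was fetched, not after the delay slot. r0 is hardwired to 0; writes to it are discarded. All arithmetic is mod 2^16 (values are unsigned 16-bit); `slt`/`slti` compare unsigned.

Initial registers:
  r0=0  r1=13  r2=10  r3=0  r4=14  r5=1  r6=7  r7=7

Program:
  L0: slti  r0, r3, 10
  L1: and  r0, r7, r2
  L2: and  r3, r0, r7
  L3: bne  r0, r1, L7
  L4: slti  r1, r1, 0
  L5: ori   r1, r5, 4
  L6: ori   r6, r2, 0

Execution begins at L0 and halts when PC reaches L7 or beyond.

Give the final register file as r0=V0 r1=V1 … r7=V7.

r0=0 r1=0 r2=10 r3=0 r4=14 r5=1 r6=7 r7=7

[0] slti  r0, r3, 10  →  {r0:0, r1:13, r2:10, r3:0, r4:14, r5:1, r6:7, r7:7}
[1] and  r0, r7, r2  →  {r0:0, r1:13, r2:10, r3:0, r4:14, r5:1, r6:7, r7:7}
[2] and  r3, r0, r7  →  {r0:0, r1:13, r2:10, r3:0, r4:14, r5:1, r6:7, r7:7}
[3] bne  r0, r1, L7  →  {r0:0, r1:13, r2:10, r3:0, r4:14, r5:1, r6:7, r7:7}  ⟨branch taken⟩
[4] slti  r1, r1, 0  →  {r0:0, r1:0, r2:10, r3:0, r4:14, r5:1, r6:7, r7:7}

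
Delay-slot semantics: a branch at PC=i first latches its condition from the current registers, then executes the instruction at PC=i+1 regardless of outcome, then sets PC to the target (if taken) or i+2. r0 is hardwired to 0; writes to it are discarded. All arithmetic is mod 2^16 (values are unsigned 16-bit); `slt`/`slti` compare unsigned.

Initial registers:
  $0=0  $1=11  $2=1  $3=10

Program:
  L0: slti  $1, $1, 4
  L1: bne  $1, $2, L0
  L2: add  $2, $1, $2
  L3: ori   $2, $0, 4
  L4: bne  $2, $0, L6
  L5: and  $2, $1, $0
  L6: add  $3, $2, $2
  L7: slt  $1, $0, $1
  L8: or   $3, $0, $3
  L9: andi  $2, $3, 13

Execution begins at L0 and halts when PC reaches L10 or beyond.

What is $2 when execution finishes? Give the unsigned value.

PC=0  slti  $1, $1, 4        | $0=0 $1=0 $2=1 $3=10
PC=1  bne  $1, $2, L0        | $0=0 $1=0 $2=1 $3=10  [TAKEN]
PC=2  add  $2, $1, $2        | $0=0 $1=0 $2=1 $3=10
PC=0  slti  $1, $1, 4        | $0=0 $1=1 $2=1 $3=10
PC=1  bne  $1, $2, L0        | $0=0 $1=1 $2=1 $3=10  [not taken]
PC=2  add  $2, $1, $2        | $0=0 $1=1 $2=2 $3=10
PC=3  ori   $2, $0, 4        | $0=0 $1=1 $2=4 $3=10
PC=4  bne  $2, $0, L6        | $0=0 $1=1 $2=4 $3=10  [TAKEN]
PC=5  and  $2, $1, $0        | $0=0 $1=1 $2=0 $3=10
PC=6  add  $3, $2, $2        | $0=0 $1=1 $2=0 $3=0
PC=7  slt  $1, $0, $1        | $0=0 $1=1 $2=0 $3=0
PC=8  or   $3, $0, $3        | $0=0 $1=1 $2=0 $3=0
PC=9  andi  $2, $3, 13       | $0=0 $1=1 $2=0 $3=0

0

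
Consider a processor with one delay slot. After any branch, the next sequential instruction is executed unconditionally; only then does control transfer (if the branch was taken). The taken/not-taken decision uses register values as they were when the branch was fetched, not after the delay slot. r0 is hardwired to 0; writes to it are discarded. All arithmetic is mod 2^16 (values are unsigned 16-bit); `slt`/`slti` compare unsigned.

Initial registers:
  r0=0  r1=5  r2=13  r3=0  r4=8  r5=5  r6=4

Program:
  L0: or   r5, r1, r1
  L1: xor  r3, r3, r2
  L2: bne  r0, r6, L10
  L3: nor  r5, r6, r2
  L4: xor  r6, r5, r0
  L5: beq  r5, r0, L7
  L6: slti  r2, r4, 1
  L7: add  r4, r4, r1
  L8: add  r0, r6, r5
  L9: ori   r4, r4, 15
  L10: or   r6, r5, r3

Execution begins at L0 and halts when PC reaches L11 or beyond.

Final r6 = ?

  step pc=0: or   r5, r1, r1  regs=(0,5,13,0,8,5,4)
  step pc=1: xor  r3, r3, r2  regs=(0,5,13,13,8,5,4)
  step pc=2: bne  r0, r6, L10  cond=T  regs=(0,5,13,13,8,5,4)
  step pc=3: nor  r5, r6, r2  regs=(0,5,13,13,8,65522,4)
  step pc=10: or   r6, r5, r3  regs=(0,5,13,13,8,65522,65535)

65535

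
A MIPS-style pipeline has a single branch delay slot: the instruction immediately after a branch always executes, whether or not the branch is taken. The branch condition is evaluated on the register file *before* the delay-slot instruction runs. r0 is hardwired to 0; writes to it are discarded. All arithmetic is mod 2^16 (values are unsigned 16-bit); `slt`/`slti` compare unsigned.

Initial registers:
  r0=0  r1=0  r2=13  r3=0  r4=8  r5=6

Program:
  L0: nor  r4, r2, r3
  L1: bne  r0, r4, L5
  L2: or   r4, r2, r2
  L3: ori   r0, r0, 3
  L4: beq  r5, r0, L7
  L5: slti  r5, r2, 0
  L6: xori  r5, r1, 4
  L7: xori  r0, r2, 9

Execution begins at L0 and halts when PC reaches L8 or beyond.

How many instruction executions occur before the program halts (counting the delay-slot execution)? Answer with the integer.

6

PC=0  nor  r4, r2, r3        | r0=0 r1=0 r2=13 r3=0 r4=65522 r5=6
PC=1  bne  r0, r4, L5        | r0=0 r1=0 r2=13 r3=0 r4=65522 r5=6  [TAKEN]
PC=2  or   r4, r2, r2        | r0=0 r1=0 r2=13 r3=0 r4=13 r5=6
PC=5  slti  r5, r2, 0        | r0=0 r1=0 r2=13 r3=0 r4=13 r5=0
PC=6  xori  r5, r1, 4        | r0=0 r1=0 r2=13 r3=0 r4=13 r5=4
PC=7  xori  r0, r2, 9        | r0=0 r1=0 r2=13 r3=0 r4=13 r5=4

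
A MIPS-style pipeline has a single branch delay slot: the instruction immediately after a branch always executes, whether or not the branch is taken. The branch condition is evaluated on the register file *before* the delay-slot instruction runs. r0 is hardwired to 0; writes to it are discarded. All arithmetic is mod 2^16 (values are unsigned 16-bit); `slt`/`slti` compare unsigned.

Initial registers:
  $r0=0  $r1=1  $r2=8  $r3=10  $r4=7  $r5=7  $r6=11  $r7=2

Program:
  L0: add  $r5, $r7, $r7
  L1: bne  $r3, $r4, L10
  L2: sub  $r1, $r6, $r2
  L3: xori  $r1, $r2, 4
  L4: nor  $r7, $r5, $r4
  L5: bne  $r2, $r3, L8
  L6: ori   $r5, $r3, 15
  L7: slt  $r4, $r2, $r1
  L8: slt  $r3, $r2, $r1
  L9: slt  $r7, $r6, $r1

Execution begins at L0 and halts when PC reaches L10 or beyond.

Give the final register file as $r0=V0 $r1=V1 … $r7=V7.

[0] add  $r5, $r7, $r7  →  {$r0:0, $r1:1, $r2:8, $r3:10, $r4:7, $r5:4, $r6:11, $r7:2}
[1] bne  $r3, $r4, L10  →  {$r0:0, $r1:1, $r2:8, $r3:10, $r4:7, $r5:4, $r6:11, $r7:2}  ⟨branch taken⟩
[2] sub  $r1, $r6, $r2  →  {$r0:0, $r1:3, $r2:8, $r3:10, $r4:7, $r5:4, $r6:11, $r7:2}

$r0=0 $r1=3 $r2=8 $r3=10 $r4=7 $r5=4 $r6=11 $r7=2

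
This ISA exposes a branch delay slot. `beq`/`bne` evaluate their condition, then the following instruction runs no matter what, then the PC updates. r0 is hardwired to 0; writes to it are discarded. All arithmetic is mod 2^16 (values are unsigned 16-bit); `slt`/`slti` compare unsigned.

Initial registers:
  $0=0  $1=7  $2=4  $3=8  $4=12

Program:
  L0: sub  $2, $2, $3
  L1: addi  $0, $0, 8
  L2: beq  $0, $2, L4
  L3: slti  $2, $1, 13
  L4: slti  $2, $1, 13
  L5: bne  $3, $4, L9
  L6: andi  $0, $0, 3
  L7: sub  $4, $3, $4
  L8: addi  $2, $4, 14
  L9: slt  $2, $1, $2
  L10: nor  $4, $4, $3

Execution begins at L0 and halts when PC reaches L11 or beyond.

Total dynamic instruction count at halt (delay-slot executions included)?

  step pc=0: sub  $2, $2, $3  regs=(0,7,65532,8,12)
  step pc=1: addi  $0, $0, 8  regs=(0,7,65532,8,12)
  step pc=2: beq  $0, $2, L4  cond=F  regs=(0,7,65532,8,12)
  step pc=3: slti  $2, $1, 13  regs=(0,7,1,8,12)
  step pc=4: slti  $2, $1, 13  regs=(0,7,1,8,12)
  step pc=5: bne  $3, $4, L9  cond=T  regs=(0,7,1,8,12)
  step pc=6: andi  $0, $0, 3  regs=(0,7,1,8,12)
  step pc=9: slt  $2, $1, $2  regs=(0,7,0,8,12)
  step pc=10: nor  $4, $4, $3  regs=(0,7,0,8,65523)

9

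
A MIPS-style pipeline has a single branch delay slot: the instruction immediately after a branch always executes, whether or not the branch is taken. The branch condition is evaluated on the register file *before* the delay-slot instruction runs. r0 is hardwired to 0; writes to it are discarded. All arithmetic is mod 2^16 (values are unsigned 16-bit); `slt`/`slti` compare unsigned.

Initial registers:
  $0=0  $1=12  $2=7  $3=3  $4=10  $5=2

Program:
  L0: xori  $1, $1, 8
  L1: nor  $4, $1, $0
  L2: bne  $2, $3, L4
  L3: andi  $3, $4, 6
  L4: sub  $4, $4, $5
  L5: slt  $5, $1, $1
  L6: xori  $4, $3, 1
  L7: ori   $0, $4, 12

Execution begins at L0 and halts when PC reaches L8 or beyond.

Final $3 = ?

2

#0 xori  $1, $1, 8 ; 0/4/7/3/10/2
#1 nor  $4, $1, $0 ; 0/4/7/3/65531/2
#2 bne  $2, $3, L4 ; 0/4/7/3/65531/2 ; →target
#3 andi  $3, $4, 6 ; 0/4/7/2/65531/2
#4 sub  $4, $4, $5 ; 0/4/7/2/65529/2
#5 slt  $5, $1, $1 ; 0/4/7/2/65529/0
#6 xori  $4, $3, 1 ; 0/4/7/2/3/0
#7 ori   $0, $4, 12 ; 0/4/7/2/3/0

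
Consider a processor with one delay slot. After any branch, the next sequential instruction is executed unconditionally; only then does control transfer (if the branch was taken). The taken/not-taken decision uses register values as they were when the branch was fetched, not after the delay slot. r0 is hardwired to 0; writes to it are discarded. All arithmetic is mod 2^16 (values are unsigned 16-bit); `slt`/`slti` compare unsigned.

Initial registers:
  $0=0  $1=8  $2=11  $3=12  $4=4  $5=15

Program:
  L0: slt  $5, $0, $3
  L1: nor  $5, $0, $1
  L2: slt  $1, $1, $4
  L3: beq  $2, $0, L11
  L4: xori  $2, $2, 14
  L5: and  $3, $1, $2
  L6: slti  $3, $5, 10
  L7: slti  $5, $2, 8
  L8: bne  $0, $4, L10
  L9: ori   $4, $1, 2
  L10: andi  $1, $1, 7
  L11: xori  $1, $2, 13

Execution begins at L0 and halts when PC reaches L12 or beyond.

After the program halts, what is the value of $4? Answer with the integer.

2

[0] slt  $5, $0, $3  →  {$0:0, $1:8, $2:11, $3:12, $4:4, $5:1}
[1] nor  $5, $0, $1  →  {$0:0, $1:8, $2:11, $3:12, $4:4, $5:65527}
[2] slt  $1, $1, $4  →  {$0:0, $1:0, $2:11, $3:12, $4:4, $5:65527}
[3] beq  $2, $0, L11  →  {$0:0, $1:0, $2:11, $3:12, $4:4, $5:65527}  ⟨branch fallthrough⟩
[4] xori  $2, $2, 14  →  {$0:0, $1:0, $2:5, $3:12, $4:4, $5:65527}
[5] and  $3, $1, $2  →  {$0:0, $1:0, $2:5, $3:0, $4:4, $5:65527}
[6] slti  $3, $5, 10  →  {$0:0, $1:0, $2:5, $3:0, $4:4, $5:65527}
[7] slti  $5, $2, 8  →  {$0:0, $1:0, $2:5, $3:0, $4:4, $5:1}
[8] bne  $0, $4, L10  →  {$0:0, $1:0, $2:5, $3:0, $4:4, $5:1}  ⟨branch taken⟩
[9] ori   $4, $1, 2  →  {$0:0, $1:0, $2:5, $3:0, $4:2, $5:1}
[10] andi  $1, $1, 7  →  {$0:0, $1:0, $2:5, $3:0, $4:2, $5:1}
[11] xori  $1, $2, 13  →  {$0:0, $1:8, $2:5, $3:0, $4:2, $5:1}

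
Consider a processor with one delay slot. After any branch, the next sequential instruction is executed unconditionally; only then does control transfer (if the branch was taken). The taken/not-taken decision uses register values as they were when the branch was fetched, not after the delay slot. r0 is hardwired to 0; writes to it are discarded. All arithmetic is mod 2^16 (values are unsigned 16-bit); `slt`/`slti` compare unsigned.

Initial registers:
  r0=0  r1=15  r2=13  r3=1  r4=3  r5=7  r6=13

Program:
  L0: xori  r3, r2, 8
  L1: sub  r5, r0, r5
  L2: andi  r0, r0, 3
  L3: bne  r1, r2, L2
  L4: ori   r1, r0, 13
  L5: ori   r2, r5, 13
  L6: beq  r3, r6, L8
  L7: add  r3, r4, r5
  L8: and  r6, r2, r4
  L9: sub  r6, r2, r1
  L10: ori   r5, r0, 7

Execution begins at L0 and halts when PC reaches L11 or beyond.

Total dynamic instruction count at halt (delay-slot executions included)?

14

#0 xori  r3, r2, 8 ; 0/15/13/5/3/7/13
#1 sub  r5, r0, r5 ; 0/15/13/5/3/65529/13
#2 andi  r0, r0, 3 ; 0/15/13/5/3/65529/13
#3 bne  r1, r2, L2 ; 0/15/13/5/3/65529/13 ; →target
#4 ori   r1, r0, 13 ; 0/13/13/5/3/65529/13
#2 andi  r0, r0, 3 ; 0/13/13/5/3/65529/13
#3 bne  r1, r2, L2 ; 0/13/13/5/3/65529/13 ; →fallthru
#4 ori   r1, r0, 13 ; 0/13/13/5/3/65529/13
#5 ori   r2, r5, 13 ; 0/13/65533/5/3/65529/13
#6 beq  r3, r6, L8 ; 0/13/65533/5/3/65529/13 ; →fallthru
#7 add  r3, r4, r5 ; 0/13/65533/65532/3/65529/13
#8 and  r6, r2, r4 ; 0/13/65533/65532/3/65529/1
#9 sub  r6, r2, r1 ; 0/13/65533/65532/3/65529/65520
#10 ori   r5, r0, 7 ; 0/13/65533/65532/3/7/65520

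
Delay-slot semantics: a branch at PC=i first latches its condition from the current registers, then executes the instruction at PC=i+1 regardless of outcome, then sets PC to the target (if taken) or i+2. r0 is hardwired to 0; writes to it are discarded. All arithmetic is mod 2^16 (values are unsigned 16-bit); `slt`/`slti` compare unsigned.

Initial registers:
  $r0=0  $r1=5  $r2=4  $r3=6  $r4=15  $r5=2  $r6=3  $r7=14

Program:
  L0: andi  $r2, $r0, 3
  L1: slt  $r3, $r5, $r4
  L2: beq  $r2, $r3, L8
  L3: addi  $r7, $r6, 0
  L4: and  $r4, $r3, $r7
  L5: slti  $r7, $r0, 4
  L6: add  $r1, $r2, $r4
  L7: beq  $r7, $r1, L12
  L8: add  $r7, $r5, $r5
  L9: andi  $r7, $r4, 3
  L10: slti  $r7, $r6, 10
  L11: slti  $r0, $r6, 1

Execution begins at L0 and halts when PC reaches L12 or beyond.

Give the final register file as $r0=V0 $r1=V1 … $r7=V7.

$r0=0 $r1=1 $r2=0 $r3=1 $r4=1 $r5=2 $r6=3 $r7=4

#0 andi  $r2, $r0, 3 ; 0/5/0/6/15/2/3/14
#1 slt  $r3, $r5, $r4 ; 0/5/0/1/15/2/3/14
#2 beq  $r2, $r3, L8 ; 0/5/0/1/15/2/3/14 ; →fallthru
#3 addi  $r7, $r6, 0 ; 0/5/0/1/15/2/3/3
#4 and  $r4, $r3, $r7 ; 0/5/0/1/1/2/3/3
#5 slti  $r7, $r0, 4 ; 0/5/0/1/1/2/3/1
#6 add  $r1, $r2, $r4 ; 0/1/0/1/1/2/3/1
#7 beq  $r7, $r1, L12 ; 0/1/0/1/1/2/3/1 ; →target
#8 add  $r7, $r5, $r5 ; 0/1/0/1/1/2/3/4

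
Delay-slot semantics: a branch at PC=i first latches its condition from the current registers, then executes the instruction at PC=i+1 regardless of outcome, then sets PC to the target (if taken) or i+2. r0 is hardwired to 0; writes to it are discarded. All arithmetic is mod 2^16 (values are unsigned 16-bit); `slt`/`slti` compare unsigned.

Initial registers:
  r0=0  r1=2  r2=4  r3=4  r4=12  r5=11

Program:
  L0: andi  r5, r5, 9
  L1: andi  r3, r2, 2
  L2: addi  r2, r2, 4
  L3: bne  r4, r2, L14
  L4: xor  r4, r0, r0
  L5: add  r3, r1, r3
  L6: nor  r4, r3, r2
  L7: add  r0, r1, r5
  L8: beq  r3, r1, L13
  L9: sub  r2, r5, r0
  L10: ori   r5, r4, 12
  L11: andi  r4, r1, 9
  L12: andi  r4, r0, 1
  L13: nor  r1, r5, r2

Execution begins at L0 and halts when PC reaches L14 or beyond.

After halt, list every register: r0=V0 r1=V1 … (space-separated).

r0=0 r1=2 r2=8 r3=0 r4=0 r5=9

[0] andi  r5, r5, 9  →  {r0:0, r1:2, r2:4, r3:4, r4:12, r5:9}
[1] andi  r3, r2, 2  →  {r0:0, r1:2, r2:4, r3:0, r4:12, r5:9}
[2] addi  r2, r2, 4  →  {r0:0, r1:2, r2:8, r3:0, r4:12, r5:9}
[3] bne  r4, r2, L14  →  {r0:0, r1:2, r2:8, r3:0, r4:12, r5:9}  ⟨branch taken⟩
[4] xor  r4, r0, r0  →  {r0:0, r1:2, r2:8, r3:0, r4:0, r5:9}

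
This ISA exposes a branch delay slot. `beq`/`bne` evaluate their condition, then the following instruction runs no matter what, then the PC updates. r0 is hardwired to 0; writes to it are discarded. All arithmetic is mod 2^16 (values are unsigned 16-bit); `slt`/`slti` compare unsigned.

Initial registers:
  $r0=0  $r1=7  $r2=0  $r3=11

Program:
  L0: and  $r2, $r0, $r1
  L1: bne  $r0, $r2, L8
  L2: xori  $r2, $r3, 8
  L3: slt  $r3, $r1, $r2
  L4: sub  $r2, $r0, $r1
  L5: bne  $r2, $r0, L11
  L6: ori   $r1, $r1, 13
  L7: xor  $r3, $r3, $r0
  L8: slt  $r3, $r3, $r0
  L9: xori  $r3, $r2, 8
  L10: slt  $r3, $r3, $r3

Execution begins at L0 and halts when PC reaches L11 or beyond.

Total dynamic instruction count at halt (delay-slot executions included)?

7

  step pc=0: and  $r2, $r0, $r1  regs=(0,7,0,11)
  step pc=1: bne  $r0, $r2, L8  cond=F  regs=(0,7,0,11)
  step pc=2: xori  $r2, $r3, 8  regs=(0,7,3,11)
  step pc=3: slt  $r3, $r1, $r2  regs=(0,7,3,0)
  step pc=4: sub  $r2, $r0, $r1  regs=(0,7,65529,0)
  step pc=5: bne  $r2, $r0, L11  cond=T  regs=(0,7,65529,0)
  step pc=6: ori   $r1, $r1, 13  regs=(0,15,65529,0)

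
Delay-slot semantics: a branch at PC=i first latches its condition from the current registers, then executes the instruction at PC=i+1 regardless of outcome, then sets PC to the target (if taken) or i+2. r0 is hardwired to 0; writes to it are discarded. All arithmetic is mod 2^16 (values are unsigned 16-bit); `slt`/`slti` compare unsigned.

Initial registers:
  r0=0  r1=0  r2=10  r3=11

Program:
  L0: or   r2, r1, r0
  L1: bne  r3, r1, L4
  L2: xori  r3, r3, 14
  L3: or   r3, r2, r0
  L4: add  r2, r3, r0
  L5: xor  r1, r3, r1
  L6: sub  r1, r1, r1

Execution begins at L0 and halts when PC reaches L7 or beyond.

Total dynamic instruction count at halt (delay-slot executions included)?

PC=0  or   r2, r1, r0        | r0=0 r1=0 r2=0 r3=11
PC=1  bne  r3, r1, L4        | r0=0 r1=0 r2=0 r3=11  [TAKEN]
PC=2  xori  r3, r3, 14       | r0=0 r1=0 r2=0 r3=5
PC=4  add  r2, r3, r0        | r0=0 r1=0 r2=5 r3=5
PC=5  xor  r1, r3, r1        | r0=0 r1=5 r2=5 r3=5
PC=6  sub  r1, r1, r1        | r0=0 r1=0 r2=5 r3=5

6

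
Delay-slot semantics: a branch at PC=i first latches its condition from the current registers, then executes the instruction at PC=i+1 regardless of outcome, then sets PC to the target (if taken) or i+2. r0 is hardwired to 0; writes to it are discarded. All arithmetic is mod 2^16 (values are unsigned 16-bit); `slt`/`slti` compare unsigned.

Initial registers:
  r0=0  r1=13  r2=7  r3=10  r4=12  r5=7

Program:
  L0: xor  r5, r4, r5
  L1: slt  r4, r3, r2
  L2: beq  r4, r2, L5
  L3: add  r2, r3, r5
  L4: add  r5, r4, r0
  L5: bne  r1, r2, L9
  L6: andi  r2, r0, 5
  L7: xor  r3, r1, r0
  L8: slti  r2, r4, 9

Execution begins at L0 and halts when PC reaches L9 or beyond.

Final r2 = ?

0

  step pc=0: xor  r5, r4, r5  regs=(0,13,7,10,12,11)
  step pc=1: slt  r4, r3, r2  regs=(0,13,7,10,0,11)
  step pc=2: beq  r4, r2, L5  cond=F  regs=(0,13,7,10,0,11)
  step pc=3: add  r2, r3, r5  regs=(0,13,21,10,0,11)
  step pc=4: add  r5, r4, r0  regs=(0,13,21,10,0,0)
  step pc=5: bne  r1, r2, L9  cond=T  regs=(0,13,21,10,0,0)
  step pc=6: andi  r2, r0, 5  regs=(0,13,0,10,0,0)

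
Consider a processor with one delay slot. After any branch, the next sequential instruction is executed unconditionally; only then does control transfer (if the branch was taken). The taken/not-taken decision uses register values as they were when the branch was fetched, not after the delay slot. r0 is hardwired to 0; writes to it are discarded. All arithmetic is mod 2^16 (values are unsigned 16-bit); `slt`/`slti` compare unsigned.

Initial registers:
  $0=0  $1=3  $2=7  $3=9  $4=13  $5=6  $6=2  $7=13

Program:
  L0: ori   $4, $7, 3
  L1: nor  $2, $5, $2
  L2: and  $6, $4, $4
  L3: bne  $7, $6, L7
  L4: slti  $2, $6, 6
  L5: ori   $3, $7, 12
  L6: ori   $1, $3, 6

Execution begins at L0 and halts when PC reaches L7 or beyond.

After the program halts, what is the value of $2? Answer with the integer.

#0 ori   $4, $7, 3 ; 0/3/7/9/15/6/2/13
#1 nor  $2, $5, $2 ; 0/3/65528/9/15/6/2/13
#2 and  $6, $4, $4 ; 0/3/65528/9/15/6/15/13
#3 bne  $7, $6, L7 ; 0/3/65528/9/15/6/15/13 ; →target
#4 slti  $2, $6, 6 ; 0/3/0/9/15/6/15/13

0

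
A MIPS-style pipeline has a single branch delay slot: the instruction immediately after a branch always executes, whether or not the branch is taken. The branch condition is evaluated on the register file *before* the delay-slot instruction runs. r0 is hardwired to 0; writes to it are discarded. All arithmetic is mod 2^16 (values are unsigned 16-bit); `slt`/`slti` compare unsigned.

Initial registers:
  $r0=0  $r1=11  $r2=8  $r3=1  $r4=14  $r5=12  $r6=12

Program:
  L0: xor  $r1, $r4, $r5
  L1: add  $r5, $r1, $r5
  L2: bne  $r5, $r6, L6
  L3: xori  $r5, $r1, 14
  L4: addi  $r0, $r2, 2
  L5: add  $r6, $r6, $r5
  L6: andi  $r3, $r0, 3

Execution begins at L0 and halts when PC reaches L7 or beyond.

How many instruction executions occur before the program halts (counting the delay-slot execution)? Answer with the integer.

PC=0  xor  $r1, $r4, $r5     | $r0=0 $r1=2 $r2=8 $r3=1 $r4=14 $r5=12 $r6=12
PC=1  add  $r5, $r1, $r5     | $r0=0 $r1=2 $r2=8 $r3=1 $r4=14 $r5=14 $r6=12
PC=2  bne  $r5, $r6, L6      | $r0=0 $r1=2 $r2=8 $r3=1 $r4=14 $r5=14 $r6=12  [TAKEN]
PC=3  xori  $r5, $r1, 14     | $r0=0 $r1=2 $r2=8 $r3=1 $r4=14 $r5=12 $r6=12
PC=6  andi  $r3, $r0, 3      | $r0=0 $r1=2 $r2=8 $r3=0 $r4=14 $r5=12 $r6=12

5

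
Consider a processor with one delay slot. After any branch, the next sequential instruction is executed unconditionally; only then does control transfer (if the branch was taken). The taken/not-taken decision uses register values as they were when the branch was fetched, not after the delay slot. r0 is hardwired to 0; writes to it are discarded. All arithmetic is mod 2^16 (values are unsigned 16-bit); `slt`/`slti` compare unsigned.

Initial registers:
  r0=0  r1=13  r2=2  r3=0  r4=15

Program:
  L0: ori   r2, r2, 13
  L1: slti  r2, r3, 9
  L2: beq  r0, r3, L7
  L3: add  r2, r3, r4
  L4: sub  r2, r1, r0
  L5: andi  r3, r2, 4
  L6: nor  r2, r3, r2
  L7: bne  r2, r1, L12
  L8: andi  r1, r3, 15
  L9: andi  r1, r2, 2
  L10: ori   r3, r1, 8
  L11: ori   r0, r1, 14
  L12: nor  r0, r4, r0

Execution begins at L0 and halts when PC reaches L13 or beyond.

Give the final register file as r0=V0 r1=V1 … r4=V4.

  step pc=0: ori   r2, r2, 13  regs=(0,13,15,0,15)
  step pc=1: slti  r2, r3, 9  regs=(0,13,1,0,15)
  step pc=2: beq  r0, r3, L7  cond=T  regs=(0,13,1,0,15)
  step pc=3: add  r2, r3, r4  regs=(0,13,15,0,15)
  step pc=7: bne  r2, r1, L12  cond=T  regs=(0,13,15,0,15)
  step pc=8: andi  r1, r3, 15  regs=(0,0,15,0,15)
  step pc=12: nor  r0, r4, r0  regs=(0,0,15,0,15)

r0=0 r1=0 r2=15 r3=0 r4=15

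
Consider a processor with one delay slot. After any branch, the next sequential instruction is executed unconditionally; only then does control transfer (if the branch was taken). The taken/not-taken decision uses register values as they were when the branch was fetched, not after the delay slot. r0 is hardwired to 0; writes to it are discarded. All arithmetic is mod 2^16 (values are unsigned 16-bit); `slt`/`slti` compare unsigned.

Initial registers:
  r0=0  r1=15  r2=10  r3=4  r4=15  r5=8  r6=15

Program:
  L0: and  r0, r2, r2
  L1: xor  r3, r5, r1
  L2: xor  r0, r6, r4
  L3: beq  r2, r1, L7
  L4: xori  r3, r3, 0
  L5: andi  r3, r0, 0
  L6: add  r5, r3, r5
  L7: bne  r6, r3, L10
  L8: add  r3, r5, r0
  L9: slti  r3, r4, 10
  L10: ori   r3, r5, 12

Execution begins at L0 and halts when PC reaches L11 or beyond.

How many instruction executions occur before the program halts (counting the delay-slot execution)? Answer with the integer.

#0 and  r0, r2, r2 ; 0/15/10/4/15/8/15
#1 xor  r3, r5, r1 ; 0/15/10/7/15/8/15
#2 xor  r0, r6, r4 ; 0/15/10/7/15/8/15
#3 beq  r2, r1, L7 ; 0/15/10/7/15/8/15 ; →fallthru
#4 xori  r3, r3, 0 ; 0/15/10/7/15/8/15
#5 andi  r3, r0, 0 ; 0/15/10/0/15/8/15
#6 add  r5, r3, r5 ; 0/15/10/0/15/8/15
#7 bne  r6, r3, L10 ; 0/15/10/0/15/8/15 ; →target
#8 add  r3, r5, r0 ; 0/15/10/8/15/8/15
#10 ori   r3, r5, 12 ; 0/15/10/12/15/8/15

10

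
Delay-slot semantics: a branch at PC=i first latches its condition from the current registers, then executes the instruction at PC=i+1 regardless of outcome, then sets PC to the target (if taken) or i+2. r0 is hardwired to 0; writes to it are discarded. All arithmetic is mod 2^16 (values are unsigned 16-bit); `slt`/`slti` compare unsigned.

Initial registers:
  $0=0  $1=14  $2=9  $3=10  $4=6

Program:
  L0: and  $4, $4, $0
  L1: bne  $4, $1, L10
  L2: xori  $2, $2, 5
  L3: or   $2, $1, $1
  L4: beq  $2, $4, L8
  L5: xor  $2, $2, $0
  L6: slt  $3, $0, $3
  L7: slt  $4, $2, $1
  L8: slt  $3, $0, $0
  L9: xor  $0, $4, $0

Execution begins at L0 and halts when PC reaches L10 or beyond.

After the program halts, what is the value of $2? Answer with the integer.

12

#0 and  $4, $4, $0 ; 0/14/9/10/0
#1 bne  $4, $1, L10 ; 0/14/9/10/0 ; →target
#2 xori  $2, $2, 5 ; 0/14/12/10/0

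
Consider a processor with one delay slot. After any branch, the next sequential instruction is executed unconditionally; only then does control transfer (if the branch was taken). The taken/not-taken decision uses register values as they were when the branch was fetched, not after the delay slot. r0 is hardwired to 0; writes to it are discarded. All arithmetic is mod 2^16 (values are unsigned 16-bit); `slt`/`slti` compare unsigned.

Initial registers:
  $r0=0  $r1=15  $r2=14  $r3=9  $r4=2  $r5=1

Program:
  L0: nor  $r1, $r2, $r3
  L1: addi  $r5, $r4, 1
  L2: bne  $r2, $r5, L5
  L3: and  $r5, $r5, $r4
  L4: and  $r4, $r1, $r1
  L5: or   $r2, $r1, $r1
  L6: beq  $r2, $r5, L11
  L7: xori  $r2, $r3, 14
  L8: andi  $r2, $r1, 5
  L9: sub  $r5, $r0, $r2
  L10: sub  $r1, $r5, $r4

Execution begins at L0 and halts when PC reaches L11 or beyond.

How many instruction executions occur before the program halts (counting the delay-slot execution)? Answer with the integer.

PC=0  nor  $r1, $r2, $r3     | $r0=0 $r1=65520 $r2=14 $r3=9 $r4=2 $r5=1
PC=1  addi  $r5, $r4, 1      | $r0=0 $r1=65520 $r2=14 $r3=9 $r4=2 $r5=3
PC=2  bne  $r2, $r5, L5      | $r0=0 $r1=65520 $r2=14 $r3=9 $r4=2 $r5=3  [TAKEN]
PC=3  and  $r5, $r5, $r4     | $r0=0 $r1=65520 $r2=14 $r3=9 $r4=2 $r5=2
PC=5  or   $r2, $r1, $r1     | $r0=0 $r1=65520 $r2=65520 $r3=9 $r4=2 $r5=2
PC=6  beq  $r2, $r5, L11     | $r0=0 $r1=65520 $r2=65520 $r3=9 $r4=2 $r5=2  [not taken]
PC=7  xori  $r2, $r3, 14     | $r0=0 $r1=65520 $r2=7 $r3=9 $r4=2 $r5=2
PC=8  andi  $r2, $r1, 5      | $r0=0 $r1=65520 $r2=0 $r3=9 $r4=2 $r5=2
PC=9  sub  $r5, $r0, $r2     | $r0=0 $r1=65520 $r2=0 $r3=9 $r4=2 $r5=0
PC=10 sub  $r1, $r5, $r4     | $r0=0 $r1=65534 $r2=0 $r3=9 $r4=2 $r5=0

10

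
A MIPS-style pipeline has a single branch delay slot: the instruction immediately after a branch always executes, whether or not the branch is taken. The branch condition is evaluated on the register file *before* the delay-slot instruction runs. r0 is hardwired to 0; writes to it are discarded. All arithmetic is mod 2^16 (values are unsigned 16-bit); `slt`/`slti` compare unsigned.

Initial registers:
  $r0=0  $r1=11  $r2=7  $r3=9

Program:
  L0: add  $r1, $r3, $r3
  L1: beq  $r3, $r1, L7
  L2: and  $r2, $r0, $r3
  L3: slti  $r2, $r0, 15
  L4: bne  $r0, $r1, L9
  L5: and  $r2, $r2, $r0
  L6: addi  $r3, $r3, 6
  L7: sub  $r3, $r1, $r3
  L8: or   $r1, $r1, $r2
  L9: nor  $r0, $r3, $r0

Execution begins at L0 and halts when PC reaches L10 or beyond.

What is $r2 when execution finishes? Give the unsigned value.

0

[0] add  $r1, $r3, $r3  →  {$r0:0, $r1:18, $r2:7, $r3:9}
[1] beq  $r3, $r1, L7  →  {$r0:0, $r1:18, $r2:7, $r3:9}  ⟨branch fallthrough⟩
[2] and  $r2, $r0, $r3  →  {$r0:0, $r1:18, $r2:0, $r3:9}
[3] slti  $r2, $r0, 15  →  {$r0:0, $r1:18, $r2:1, $r3:9}
[4] bne  $r0, $r1, L9  →  {$r0:0, $r1:18, $r2:1, $r3:9}  ⟨branch taken⟩
[5] and  $r2, $r2, $r0  →  {$r0:0, $r1:18, $r2:0, $r3:9}
[9] nor  $r0, $r3, $r0  →  {$r0:0, $r1:18, $r2:0, $r3:9}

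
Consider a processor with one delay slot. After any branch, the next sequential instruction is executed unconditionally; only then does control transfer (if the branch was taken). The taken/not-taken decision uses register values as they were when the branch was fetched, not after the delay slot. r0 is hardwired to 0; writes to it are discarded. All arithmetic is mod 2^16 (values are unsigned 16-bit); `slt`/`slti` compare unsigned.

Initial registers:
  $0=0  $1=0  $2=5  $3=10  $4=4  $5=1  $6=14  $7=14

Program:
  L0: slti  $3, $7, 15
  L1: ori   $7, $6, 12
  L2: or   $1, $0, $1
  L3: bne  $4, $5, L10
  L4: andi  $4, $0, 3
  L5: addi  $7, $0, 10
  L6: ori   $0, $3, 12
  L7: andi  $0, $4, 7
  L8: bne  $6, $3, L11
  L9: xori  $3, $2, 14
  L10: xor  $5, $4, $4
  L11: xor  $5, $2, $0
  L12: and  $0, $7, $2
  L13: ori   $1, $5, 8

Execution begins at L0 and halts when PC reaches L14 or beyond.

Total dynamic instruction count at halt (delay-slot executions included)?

9

#0 slti  $3, $7, 15 ; 0/0/5/1/4/1/14/14
#1 ori   $7, $6, 12 ; 0/0/5/1/4/1/14/14
#2 or   $1, $0, $1 ; 0/0/5/1/4/1/14/14
#3 bne  $4, $5, L10 ; 0/0/5/1/4/1/14/14 ; →target
#4 andi  $4, $0, 3 ; 0/0/5/1/0/1/14/14
#10 xor  $5, $4, $4 ; 0/0/5/1/0/0/14/14
#11 xor  $5, $2, $0 ; 0/0/5/1/0/5/14/14
#12 and  $0, $7, $2 ; 0/0/5/1/0/5/14/14
#13 ori   $1, $5, 8 ; 0/13/5/1/0/5/14/14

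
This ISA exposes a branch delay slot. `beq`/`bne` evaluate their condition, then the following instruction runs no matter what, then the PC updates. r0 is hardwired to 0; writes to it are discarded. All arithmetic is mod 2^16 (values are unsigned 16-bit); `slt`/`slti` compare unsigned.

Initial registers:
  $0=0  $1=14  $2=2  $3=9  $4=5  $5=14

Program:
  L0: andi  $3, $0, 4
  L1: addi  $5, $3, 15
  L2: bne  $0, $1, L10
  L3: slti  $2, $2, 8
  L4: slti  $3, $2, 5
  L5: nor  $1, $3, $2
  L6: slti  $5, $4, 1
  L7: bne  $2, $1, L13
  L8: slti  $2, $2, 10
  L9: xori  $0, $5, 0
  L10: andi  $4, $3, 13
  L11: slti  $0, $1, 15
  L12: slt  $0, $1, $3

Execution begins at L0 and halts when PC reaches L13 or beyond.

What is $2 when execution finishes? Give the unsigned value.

#0 andi  $3, $0, 4 ; 0/14/2/0/5/14
#1 addi  $5, $3, 15 ; 0/14/2/0/5/15
#2 bne  $0, $1, L10 ; 0/14/2/0/5/15 ; →target
#3 slti  $2, $2, 8 ; 0/14/1/0/5/15
#10 andi  $4, $3, 13 ; 0/14/1/0/0/15
#11 slti  $0, $1, 15 ; 0/14/1/0/0/15
#12 slt  $0, $1, $3 ; 0/14/1/0/0/15

1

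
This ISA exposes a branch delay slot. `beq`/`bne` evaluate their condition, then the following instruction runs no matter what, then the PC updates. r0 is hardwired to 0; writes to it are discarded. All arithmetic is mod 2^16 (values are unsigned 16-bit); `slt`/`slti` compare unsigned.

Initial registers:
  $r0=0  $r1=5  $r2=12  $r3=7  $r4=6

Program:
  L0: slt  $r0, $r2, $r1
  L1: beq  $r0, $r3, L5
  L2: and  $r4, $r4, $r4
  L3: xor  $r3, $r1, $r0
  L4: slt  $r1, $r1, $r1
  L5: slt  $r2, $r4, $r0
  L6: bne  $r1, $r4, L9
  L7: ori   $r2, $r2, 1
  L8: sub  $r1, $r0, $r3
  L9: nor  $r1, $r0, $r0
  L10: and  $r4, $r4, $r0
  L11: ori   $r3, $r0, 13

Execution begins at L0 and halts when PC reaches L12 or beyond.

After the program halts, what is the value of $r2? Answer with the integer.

1

[0] slt  $r0, $r2, $r1  →  {$r0:0, $r1:5, $r2:12, $r3:7, $r4:6}
[1] beq  $r0, $r3, L5  →  {$r0:0, $r1:5, $r2:12, $r3:7, $r4:6}  ⟨branch fallthrough⟩
[2] and  $r4, $r4, $r4  →  {$r0:0, $r1:5, $r2:12, $r3:7, $r4:6}
[3] xor  $r3, $r1, $r0  →  {$r0:0, $r1:5, $r2:12, $r3:5, $r4:6}
[4] slt  $r1, $r1, $r1  →  {$r0:0, $r1:0, $r2:12, $r3:5, $r4:6}
[5] slt  $r2, $r4, $r0  →  {$r0:0, $r1:0, $r2:0, $r3:5, $r4:6}
[6] bne  $r1, $r4, L9  →  {$r0:0, $r1:0, $r2:0, $r3:5, $r4:6}  ⟨branch taken⟩
[7] ori   $r2, $r2, 1  →  {$r0:0, $r1:0, $r2:1, $r3:5, $r4:6}
[9] nor  $r1, $r0, $r0  →  {$r0:0, $r1:65535, $r2:1, $r3:5, $r4:6}
[10] and  $r4, $r4, $r0  →  {$r0:0, $r1:65535, $r2:1, $r3:5, $r4:0}
[11] ori   $r3, $r0, 13  →  {$r0:0, $r1:65535, $r2:1, $r3:13, $r4:0}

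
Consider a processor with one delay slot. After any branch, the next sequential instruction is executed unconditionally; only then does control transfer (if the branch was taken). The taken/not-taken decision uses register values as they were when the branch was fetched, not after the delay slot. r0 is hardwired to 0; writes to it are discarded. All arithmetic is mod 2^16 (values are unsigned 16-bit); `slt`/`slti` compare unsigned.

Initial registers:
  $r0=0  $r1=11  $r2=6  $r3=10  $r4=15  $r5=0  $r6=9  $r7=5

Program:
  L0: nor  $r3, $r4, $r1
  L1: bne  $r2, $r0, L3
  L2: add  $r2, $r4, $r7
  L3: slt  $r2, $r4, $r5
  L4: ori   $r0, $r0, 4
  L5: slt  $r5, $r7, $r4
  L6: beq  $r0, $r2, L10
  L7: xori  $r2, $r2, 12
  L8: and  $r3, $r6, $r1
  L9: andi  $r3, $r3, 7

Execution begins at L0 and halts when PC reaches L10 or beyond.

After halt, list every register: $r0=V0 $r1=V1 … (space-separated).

#0 nor  $r3, $r4, $r1 ; 0/11/6/65520/15/0/9/5
#1 bne  $r2, $r0, L3 ; 0/11/6/65520/15/0/9/5 ; →target
#2 add  $r2, $r4, $r7 ; 0/11/20/65520/15/0/9/5
#3 slt  $r2, $r4, $r5 ; 0/11/0/65520/15/0/9/5
#4 ori   $r0, $r0, 4 ; 0/11/0/65520/15/0/9/5
#5 slt  $r5, $r7, $r4 ; 0/11/0/65520/15/1/9/5
#6 beq  $r0, $r2, L10 ; 0/11/0/65520/15/1/9/5 ; →target
#7 xori  $r2, $r2, 12 ; 0/11/12/65520/15/1/9/5

$r0=0 $r1=11 $r2=12 $r3=65520 $r4=15 $r5=1 $r6=9 $r7=5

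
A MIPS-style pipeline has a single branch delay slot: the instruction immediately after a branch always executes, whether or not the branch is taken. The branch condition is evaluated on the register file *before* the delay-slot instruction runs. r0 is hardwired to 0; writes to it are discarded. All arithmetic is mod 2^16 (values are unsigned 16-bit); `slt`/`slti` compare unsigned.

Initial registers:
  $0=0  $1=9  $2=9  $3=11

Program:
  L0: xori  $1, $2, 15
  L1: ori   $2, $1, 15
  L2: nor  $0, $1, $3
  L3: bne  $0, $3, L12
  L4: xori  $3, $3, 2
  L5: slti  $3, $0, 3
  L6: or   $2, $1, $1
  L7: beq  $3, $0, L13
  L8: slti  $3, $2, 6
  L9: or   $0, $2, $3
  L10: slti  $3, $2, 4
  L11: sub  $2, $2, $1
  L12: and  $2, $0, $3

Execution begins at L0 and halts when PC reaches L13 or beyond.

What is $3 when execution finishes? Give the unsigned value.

  step pc=0: xori  $1, $2, 15  regs=(0,6,9,11)
  step pc=1: ori   $2, $1, 15  regs=(0,6,15,11)
  step pc=2: nor  $0, $1, $3  regs=(0,6,15,11)
  step pc=3: bne  $0, $3, L12  cond=T  regs=(0,6,15,11)
  step pc=4: xori  $3, $3, 2  regs=(0,6,15,9)
  step pc=12: and  $2, $0, $3  regs=(0,6,0,9)

9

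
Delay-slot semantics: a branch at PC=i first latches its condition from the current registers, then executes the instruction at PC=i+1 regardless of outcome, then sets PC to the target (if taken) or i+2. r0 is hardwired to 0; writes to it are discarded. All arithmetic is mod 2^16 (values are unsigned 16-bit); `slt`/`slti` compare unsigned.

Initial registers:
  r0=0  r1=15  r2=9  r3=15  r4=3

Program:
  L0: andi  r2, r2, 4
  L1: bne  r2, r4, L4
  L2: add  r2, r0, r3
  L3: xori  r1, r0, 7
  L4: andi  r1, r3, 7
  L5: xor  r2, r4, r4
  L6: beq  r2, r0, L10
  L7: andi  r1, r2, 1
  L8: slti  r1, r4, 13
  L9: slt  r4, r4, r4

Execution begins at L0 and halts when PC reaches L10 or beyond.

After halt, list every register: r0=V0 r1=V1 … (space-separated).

  step pc=0: andi  r2, r2, 4  regs=(0,15,0,15,3)
  step pc=1: bne  r2, r4, L4  cond=T  regs=(0,15,0,15,3)
  step pc=2: add  r2, r0, r3  regs=(0,15,15,15,3)
  step pc=4: andi  r1, r3, 7  regs=(0,7,15,15,3)
  step pc=5: xor  r2, r4, r4  regs=(0,7,0,15,3)
  step pc=6: beq  r2, r0, L10  cond=T  regs=(0,7,0,15,3)
  step pc=7: andi  r1, r2, 1  regs=(0,0,0,15,3)

r0=0 r1=0 r2=0 r3=15 r4=3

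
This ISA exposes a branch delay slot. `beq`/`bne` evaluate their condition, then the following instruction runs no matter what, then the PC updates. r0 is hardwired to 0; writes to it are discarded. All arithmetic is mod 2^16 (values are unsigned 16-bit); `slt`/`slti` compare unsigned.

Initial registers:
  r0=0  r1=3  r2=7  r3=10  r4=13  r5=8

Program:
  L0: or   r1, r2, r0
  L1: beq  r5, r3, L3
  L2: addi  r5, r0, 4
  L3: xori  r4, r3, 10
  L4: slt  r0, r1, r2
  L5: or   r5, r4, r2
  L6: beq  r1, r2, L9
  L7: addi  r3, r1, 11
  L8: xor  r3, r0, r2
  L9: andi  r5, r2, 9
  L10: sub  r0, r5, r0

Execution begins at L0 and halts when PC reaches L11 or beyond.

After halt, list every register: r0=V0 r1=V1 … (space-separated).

#0 or   r1, r2, r0 ; 0/7/7/10/13/8
#1 beq  r5, r3, L3 ; 0/7/7/10/13/8 ; →fallthru
#2 addi  r5, r0, 4 ; 0/7/7/10/13/4
#3 xori  r4, r3, 10 ; 0/7/7/10/0/4
#4 slt  r0, r1, r2 ; 0/7/7/10/0/4
#5 or   r5, r4, r2 ; 0/7/7/10/0/7
#6 beq  r1, r2, L9 ; 0/7/7/10/0/7 ; →target
#7 addi  r3, r1, 11 ; 0/7/7/18/0/7
#9 andi  r5, r2, 9 ; 0/7/7/18/0/1
#10 sub  r0, r5, r0 ; 0/7/7/18/0/1

r0=0 r1=7 r2=7 r3=18 r4=0 r5=1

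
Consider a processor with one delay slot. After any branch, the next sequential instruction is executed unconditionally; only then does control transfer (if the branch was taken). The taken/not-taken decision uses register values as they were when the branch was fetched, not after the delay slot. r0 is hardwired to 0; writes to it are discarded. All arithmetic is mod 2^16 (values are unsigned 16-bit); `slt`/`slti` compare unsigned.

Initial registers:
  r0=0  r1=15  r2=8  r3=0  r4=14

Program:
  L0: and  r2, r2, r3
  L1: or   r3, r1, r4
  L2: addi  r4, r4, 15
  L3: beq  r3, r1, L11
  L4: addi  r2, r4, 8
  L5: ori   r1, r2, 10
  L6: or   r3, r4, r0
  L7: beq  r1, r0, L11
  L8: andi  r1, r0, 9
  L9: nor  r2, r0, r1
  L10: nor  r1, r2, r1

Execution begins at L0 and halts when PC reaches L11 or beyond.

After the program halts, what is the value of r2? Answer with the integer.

#0 and  r2, r2, r3 ; 0/15/0/0/14
#1 or   r3, r1, r4 ; 0/15/0/15/14
#2 addi  r4, r4, 15 ; 0/15/0/15/29
#3 beq  r3, r1, L11 ; 0/15/0/15/29 ; →target
#4 addi  r2, r4, 8 ; 0/15/37/15/29

37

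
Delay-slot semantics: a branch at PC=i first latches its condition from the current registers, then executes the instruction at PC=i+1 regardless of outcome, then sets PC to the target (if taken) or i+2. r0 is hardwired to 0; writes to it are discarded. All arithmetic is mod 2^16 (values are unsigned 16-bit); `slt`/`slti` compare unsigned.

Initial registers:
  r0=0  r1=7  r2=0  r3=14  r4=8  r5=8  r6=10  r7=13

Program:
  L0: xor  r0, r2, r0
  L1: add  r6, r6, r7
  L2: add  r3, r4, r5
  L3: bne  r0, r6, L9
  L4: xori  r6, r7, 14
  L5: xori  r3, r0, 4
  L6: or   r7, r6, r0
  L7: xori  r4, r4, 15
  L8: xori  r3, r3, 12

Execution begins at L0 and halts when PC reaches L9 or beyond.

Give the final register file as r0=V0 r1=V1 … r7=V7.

[0] xor  r0, r2, r0  →  {r0:0, r1:7, r2:0, r3:14, r4:8, r5:8, r6:10, r7:13}
[1] add  r6, r6, r7  →  {r0:0, r1:7, r2:0, r3:14, r4:8, r5:8, r6:23, r7:13}
[2] add  r3, r4, r5  →  {r0:0, r1:7, r2:0, r3:16, r4:8, r5:8, r6:23, r7:13}
[3] bne  r0, r6, L9  →  {r0:0, r1:7, r2:0, r3:16, r4:8, r5:8, r6:23, r7:13}  ⟨branch taken⟩
[4] xori  r6, r7, 14  →  {r0:0, r1:7, r2:0, r3:16, r4:8, r5:8, r6:3, r7:13}

r0=0 r1=7 r2=0 r3=16 r4=8 r5=8 r6=3 r7=13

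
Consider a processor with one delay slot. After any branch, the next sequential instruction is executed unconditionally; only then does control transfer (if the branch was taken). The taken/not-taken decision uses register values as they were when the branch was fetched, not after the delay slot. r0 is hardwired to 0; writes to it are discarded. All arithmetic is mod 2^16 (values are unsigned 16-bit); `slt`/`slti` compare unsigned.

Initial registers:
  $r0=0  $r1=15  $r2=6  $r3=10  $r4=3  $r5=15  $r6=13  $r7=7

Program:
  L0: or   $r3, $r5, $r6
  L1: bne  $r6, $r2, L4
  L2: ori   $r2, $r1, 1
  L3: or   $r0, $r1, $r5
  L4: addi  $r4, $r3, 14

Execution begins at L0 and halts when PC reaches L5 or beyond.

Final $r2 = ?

15

#0 or   $r3, $r5, $r6 ; 0/15/6/15/3/15/13/7
#1 bne  $r6, $r2, L4 ; 0/15/6/15/3/15/13/7 ; →target
#2 ori   $r2, $r1, 1 ; 0/15/15/15/3/15/13/7
#4 addi  $r4, $r3, 14 ; 0/15/15/15/29/15/13/7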